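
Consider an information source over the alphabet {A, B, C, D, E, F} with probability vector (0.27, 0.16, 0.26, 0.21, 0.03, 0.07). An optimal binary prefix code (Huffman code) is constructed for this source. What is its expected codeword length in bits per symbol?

2.36 bits/symbol

Repeatedly combine the two least-probable nodes; the expected code length is the sum of the merged weights.
merge 3/100 + 7/100 → 1/10
merge 1/10 + 4/25 → 13/50
merge 21/100 + 13/50 → 47/100
merge 13/50 + 27/100 → 53/100
merge 47/100 + 53/100 → 1
L = 1/10 + 13/50 + 47/100 + 53/100 + 1 = 59/25 = 2.36 bits/symbol.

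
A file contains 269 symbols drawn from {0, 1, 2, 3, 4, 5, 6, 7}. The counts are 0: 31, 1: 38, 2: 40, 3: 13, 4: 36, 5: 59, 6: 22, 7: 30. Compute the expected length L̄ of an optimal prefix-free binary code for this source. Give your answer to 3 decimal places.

Probabilities are the counts divided by 269.
Repeatedly combine the two least-probable nodes; the expected code length is the sum of the merged weights.
merge 13/269 + 22/269 → 35/269
merge 30/269 + 31/269 → 61/269
merge 35/269 + 36/269 → 71/269
merge 38/269 + 40/269 → 78/269
merge 59/269 + 61/269 → 120/269
merge 71/269 + 78/269 → 149/269
merge 120/269 + 149/269 → 1
L = 35/269 + 61/269 + 71/269 + 78/269 + 120/269 + 149/269 + 1 = 783/269 ≈ 2.911 bits/symbol.

2.911 bits/symbol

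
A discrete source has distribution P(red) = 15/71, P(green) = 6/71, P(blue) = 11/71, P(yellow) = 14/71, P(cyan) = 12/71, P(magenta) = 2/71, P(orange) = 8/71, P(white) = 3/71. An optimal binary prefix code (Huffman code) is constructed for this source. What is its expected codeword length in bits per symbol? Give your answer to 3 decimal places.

Repeatedly combine the two least-probable nodes; the expected code length is the sum of the merged weights.
merge 2/71 + 3/71 → 5/71
merge 5/71 + 6/71 → 11/71
merge 8/71 + 11/71 → 19/71
merge 11/71 + 12/71 → 23/71
merge 14/71 + 15/71 → 29/71
merge 19/71 + 23/71 → 42/71
merge 29/71 + 42/71 → 1
L = 5/71 + 11/71 + 19/71 + 23/71 + 29/71 + 42/71 + 1 = 200/71 ≈ 2.817 bits/symbol.

2.817 bits/symbol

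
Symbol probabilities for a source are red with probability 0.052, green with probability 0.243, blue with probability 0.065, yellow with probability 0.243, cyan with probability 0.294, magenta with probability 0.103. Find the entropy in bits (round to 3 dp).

2.327 bits

H = −Σ pᵢ log₂ pᵢ.
−0.052·log₂(0.052) = 0.2218
−0.243·log₂(0.243) = 0.4960
−0.065·log₂(0.065) = 0.2563
−0.243·log₂(0.243) = 0.4960
−0.294·log₂(0.294) = 0.5192
−0.103·log₂(0.103) = 0.3378
Sum ≈ 2.3270 → 2.327 bits.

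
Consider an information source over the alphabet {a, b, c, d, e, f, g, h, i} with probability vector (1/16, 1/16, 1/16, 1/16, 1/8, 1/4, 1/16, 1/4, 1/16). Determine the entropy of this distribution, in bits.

2.875 bits

Each probability is a power of 1/2, so log₂(1/p) is an integer.
H = Σ p·log₂(1/p) = 1/16·4 + 1/16·4 + 1/16·4 + 1/16·4 + 1/8·3 + 1/4·2 + 1/16·4 + 1/4·2 + 1/16·4 = 2.875 bits.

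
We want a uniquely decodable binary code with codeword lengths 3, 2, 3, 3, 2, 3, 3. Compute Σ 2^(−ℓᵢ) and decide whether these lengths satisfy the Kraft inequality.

With common denominator 2^3 = 8: Σ 2^(−ℓᵢ) = 1/8 + 2/8 + 1/8 + 1/8 + 2/8 + 1/8 + 1/8 = 9/8 = 1.125.
Kraft's inequality requires Σ ≤ 1; here Σ = 1.125 > 1, so no such prefix code exists.

1.125; no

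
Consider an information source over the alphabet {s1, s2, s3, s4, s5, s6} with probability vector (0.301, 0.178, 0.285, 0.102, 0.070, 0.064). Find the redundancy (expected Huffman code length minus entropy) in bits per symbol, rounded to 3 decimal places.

Entropy H = −Σ p log₂ p ≈ 2.3390 bits.
Huffman merges: 8/125+7/100→67/500; 51/500+67/500→59/250; 89/500+59/250→207/500; 57/200+301/1000→293/500; 207/500+293/500→1. L = 237/100 ≈ 2.3700.
L − H = 2.3700 − 2.3390 = 0.031 bits.

0.031 bits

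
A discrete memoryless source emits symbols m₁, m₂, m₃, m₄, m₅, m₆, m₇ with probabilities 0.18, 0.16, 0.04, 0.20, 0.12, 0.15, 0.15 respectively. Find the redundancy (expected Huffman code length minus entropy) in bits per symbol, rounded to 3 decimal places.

Entropy H = −Σ p log₂ p ≈ 2.7066 bits.
Huffman merges: 1/25+3/25→4/25; 3/20+3/20→3/10; 4/25+4/25→8/25; 9/50+1/5→19/50; 3/10+8/25→31/50; 19/50+31/50→1. L = 139/50 ≈ 2.7800.
L − H = 2.7800 − 2.7066 = 0.073 bits.

0.073 bits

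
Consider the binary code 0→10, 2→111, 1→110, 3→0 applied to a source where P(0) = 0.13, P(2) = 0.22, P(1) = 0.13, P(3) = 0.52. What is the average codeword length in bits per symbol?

L̄ = Σ pᵢ·ℓᵢ = 0.13·2 + 0.22·3 + 0.13·3 + 0.52·1 = 1.83 bits/symbol.

1.83 bits/symbol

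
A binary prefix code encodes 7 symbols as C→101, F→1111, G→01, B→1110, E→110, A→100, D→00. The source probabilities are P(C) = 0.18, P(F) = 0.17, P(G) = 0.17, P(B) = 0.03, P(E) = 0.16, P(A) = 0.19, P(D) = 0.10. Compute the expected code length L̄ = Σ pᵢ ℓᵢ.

L̄ = Σ pᵢ·ℓᵢ = 0.18·3 + 0.17·4 + 0.17·2 + 0.03·4 + 0.16·3 + 0.19·3 + 0.10·2 = 2.93 bits/symbol.

2.93 bits/symbol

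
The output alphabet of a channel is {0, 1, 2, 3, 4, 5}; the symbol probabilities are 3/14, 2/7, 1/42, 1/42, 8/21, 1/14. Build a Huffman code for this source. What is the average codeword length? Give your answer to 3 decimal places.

2.119 bits/symbol

Repeatedly combine the two least-probable nodes; the expected code length is the sum of the merged weights.
merge 1/42 + 1/42 → 1/21
merge 1/21 + 1/14 → 5/42
merge 5/42 + 3/14 → 1/3
merge 2/7 + 1/3 → 13/21
merge 8/21 + 13/21 → 1
L = 1/21 + 5/42 + 1/3 + 13/21 + 1 = 89/42 ≈ 2.119 bits/symbol.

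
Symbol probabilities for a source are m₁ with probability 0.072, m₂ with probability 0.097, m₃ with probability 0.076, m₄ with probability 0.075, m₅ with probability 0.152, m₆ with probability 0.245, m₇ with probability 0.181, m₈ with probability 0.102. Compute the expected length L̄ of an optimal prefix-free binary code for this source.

Repeatedly combine the two least-probable nodes; the expected code length is the sum of the merged weights.
merge 9/125 + 3/40 → 147/1000
merge 19/250 + 97/1000 → 173/1000
merge 51/500 + 147/1000 → 249/1000
merge 19/125 + 173/1000 → 13/40
merge 181/1000 + 49/200 → 213/500
merge 249/1000 + 13/40 → 287/500
merge 213/500 + 287/500 → 1
L = 147/1000 + 173/1000 + 249/1000 + 13/40 + 213/500 + 287/500 + 1 = 1447/500 = 2.894 bits/symbol.

2.894 bits/symbol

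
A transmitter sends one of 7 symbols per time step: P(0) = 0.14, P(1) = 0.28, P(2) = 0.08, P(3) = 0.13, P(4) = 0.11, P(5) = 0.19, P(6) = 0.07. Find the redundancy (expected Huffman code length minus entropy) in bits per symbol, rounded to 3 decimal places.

0.020 bits

Entropy H = −Σ p log₂ p ≈ 2.6596 bits.
Huffman merges: 7/100+2/25→3/20; 11/100+13/100→6/25; 7/50+3/20→29/100; 19/100+6/25→43/100; 7/25+29/100→57/100; 43/100+57/100→1. L = 67/25 ≈ 2.6800.
L − H = 2.6800 − 2.6596 = 0.020 bits.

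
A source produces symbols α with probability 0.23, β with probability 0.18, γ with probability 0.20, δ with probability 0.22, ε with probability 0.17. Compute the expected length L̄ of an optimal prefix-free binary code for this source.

Repeatedly combine the two least-probable nodes; the expected code length is the sum of the merged weights.
merge 17/100 + 9/50 → 7/20
merge 1/5 + 11/50 → 21/50
merge 23/100 + 7/20 → 29/50
merge 21/50 + 29/50 → 1
L = 7/20 + 21/50 + 29/50 + 1 = 47/20 = 2.35 bits/symbol.

2.35 bits/symbol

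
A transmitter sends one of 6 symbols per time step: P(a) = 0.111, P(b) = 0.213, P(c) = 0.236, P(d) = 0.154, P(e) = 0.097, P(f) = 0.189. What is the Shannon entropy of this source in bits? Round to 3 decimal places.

2.515 bits

H = −Σ pᵢ log₂ pᵢ.
−0.111·log₂(0.111) = 0.3520
−0.213·log₂(0.213) = 0.4752
−0.236·log₂(0.236) = 0.4916
−0.154·log₂(0.154) = 0.4156
−0.097·log₂(0.097) = 0.3265
−0.189·log₂(0.189) = 0.4543
Sum ≈ 2.5153 → 2.515 bits.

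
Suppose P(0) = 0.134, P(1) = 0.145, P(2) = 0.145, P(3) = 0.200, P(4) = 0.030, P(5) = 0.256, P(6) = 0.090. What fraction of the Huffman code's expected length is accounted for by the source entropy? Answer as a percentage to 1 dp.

98.7%

Entropy H = −Σ p log₂ p ≈ 2.6285 bits.
Huffman merges: 3/100+9/100→3/25; 3/25+67/500→127/500; 29/200+29/200→29/100; 1/5+127/500→227/500; 32/125+29/100→273/500; 227/500+273/500→1. L = 333/125 ≈ 2.6640.
Efficiency = H/L = 2.6285/2.6640 = 98.7%.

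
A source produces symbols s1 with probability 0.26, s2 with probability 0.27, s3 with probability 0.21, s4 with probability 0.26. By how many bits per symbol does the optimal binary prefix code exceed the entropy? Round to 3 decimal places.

Entropy H = −Σ p log₂ p ≈ 1.9934 bits.
Huffman merges: 21/100+13/50→47/100; 13/50+27/100→53/100; 47/100+53/100→1. L = 2 ≈ 2.0000.
L − H = 2.0000 − 1.9934 = 0.007 bits.

0.007 bits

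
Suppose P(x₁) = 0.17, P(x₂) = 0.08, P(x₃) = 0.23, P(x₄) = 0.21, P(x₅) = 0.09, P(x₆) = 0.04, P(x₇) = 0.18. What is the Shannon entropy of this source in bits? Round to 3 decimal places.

H = −Σ pᵢ log₂ pᵢ.
−0.17·log₂(0.17) = 0.4346
−0.08·log₂(0.08) = 0.2915
−0.23·log₂(0.23) = 0.4877
−0.21·log₂(0.21) = 0.4728
−0.09·log₂(0.09) = 0.3127
−0.04·log₂(0.04) = 0.1858
−0.18·log₂(0.18) = 0.4453
Sum ≈ 2.6303 → 2.630 bits.

2.630 bits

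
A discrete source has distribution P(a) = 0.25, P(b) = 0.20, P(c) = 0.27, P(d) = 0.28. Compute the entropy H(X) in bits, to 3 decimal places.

1.989 bits

H = −Σ pᵢ log₂ pᵢ.
−0.25·log₂(0.25) = 0.5000
−0.20·log₂(0.20) = 0.4644
−0.27·log₂(0.27) = 0.5100
−0.28·log₂(0.28) = 0.5142
Sum ≈ 1.9886 → 1.989 bits.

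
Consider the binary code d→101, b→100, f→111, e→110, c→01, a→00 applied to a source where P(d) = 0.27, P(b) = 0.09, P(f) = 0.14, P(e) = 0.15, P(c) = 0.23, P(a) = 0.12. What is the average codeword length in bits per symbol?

L̄ = Σ pᵢ·ℓᵢ = 0.27·3 + 0.09·3 + 0.14·3 + 0.15·3 + 0.23·2 + 0.12·2 = 2.65 bits/symbol.

2.65 bits/symbol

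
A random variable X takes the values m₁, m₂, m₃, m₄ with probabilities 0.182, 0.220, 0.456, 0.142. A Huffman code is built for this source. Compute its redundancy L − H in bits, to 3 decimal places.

Entropy H = −Σ p log₂ p ≈ 1.8444 bits.
Huffman merges: 71/500+91/500→81/250; 11/50+81/250→68/125; 57/125+68/125→1. L = 467/250 ≈ 1.8680.
L − H = 1.8680 − 1.8444 = 0.024 bits.

0.024 bits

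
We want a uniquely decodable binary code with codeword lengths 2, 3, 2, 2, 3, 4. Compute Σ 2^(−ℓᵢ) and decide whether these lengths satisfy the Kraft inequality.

With common denominator 2^4 = 16: Σ 2^(−ℓᵢ) = 4/16 + 2/16 + 4/16 + 4/16 + 2/16 + 1/16 = 17/16 = 1.0625.
Kraft's inequality requires Σ ≤ 1; here Σ = 1.0625 > 1, so no such prefix code exists.

1.0625; no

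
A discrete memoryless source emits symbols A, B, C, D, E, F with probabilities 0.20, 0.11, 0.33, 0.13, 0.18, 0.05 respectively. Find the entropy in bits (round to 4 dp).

2.3865 bits

H = −Σ pᵢ log₂ pᵢ.
−0.20·log₂(0.20) = 0.4644
−0.11·log₂(0.11) = 0.3503
−0.33·log₂(0.33) = 0.5278
−0.13·log₂(0.13) = 0.3826
−0.18·log₂(0.18) = 0.4453
−0.05·log₂(0.05) = 0.2161
Sum ≈ 2.3865 → 2.3865 bits.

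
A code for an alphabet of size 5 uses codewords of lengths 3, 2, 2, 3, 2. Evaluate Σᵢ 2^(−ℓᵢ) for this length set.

1

With common denominator 2^3 = 8: Σ 2^(−ℓᵢ) = 1/8 + 2/8 + 2/8 + 1/8 + 2/8 = 8/8 = 1.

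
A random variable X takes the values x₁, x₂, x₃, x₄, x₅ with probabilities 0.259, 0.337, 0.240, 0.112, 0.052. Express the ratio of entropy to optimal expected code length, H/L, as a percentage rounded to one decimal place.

Entropy H = −Σ p log₂ p ≈ 2.1033 bits.
Huffman merges: 13/250+14/125→41/250; 41/250+6/25→101/250; 259/1000+337/1000→149/250; 101/250+149/250→1. L = 541/250 ≈ 2.1640.
Efficiency = H/L = 2.1033/2.1640 = 97.2%.

97.2%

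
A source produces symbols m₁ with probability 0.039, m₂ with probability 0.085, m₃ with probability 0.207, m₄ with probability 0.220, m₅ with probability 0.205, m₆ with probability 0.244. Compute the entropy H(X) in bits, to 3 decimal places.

H = −Σ pᵢ log₂ pᵢ.
−0.039·log₂(0.039) = 0.1825
−0.085·log₂(0.085) = 0.3023
−0.207·log₂(0.207) = 0.4704
−0.220·log₂(0.220) = 0.4806
−0.205·log₂(0.205) = 0.4687
−0.244·log₂(0.244) = 0.4966
Sum ≈ 2.4010 → 2.401 bits.

2.401 bits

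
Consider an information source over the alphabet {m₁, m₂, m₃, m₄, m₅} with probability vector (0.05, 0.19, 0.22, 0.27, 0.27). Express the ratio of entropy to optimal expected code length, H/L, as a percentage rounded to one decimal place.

97.0%

Entropy H = −Σ p log₂ p ≈ 2.1719 bits.
Huffman merges: 1/20+19/100→6/25; 11/50+6/25→23/50; 27/100+27/100→27/50; 23/50+27/50→1. L = 56/25 ≈ 2.2400.
Efficiency = H/L = 2.1719/2.2400 = 97.0%.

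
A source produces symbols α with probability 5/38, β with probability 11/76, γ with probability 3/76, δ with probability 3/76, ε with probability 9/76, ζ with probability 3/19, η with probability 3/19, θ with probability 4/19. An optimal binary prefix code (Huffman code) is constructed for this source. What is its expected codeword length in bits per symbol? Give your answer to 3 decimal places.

2.868 bits/symbol

Repeatedly combine the two least-probable nodes; the expected code length is the sum of the merged weights.
merge 3/76 + 3/76 → 3/38
merge 3/38 + 9/76 → 15/76
merge 5/38 + 11/76 → 21/76
merge 3/19 + 3/19 → 6/19
merge 15/76 + 4/19 → 31/76
merge 21/76 + 6/19 → 45/76
merge 31/76 + 45/76 → 1
L = 3/38 + 15/76 + 21/76 + 6/19 + 31/76 + 45/76 + 1 = 109/38 ≈ 2.868 bits/symbol.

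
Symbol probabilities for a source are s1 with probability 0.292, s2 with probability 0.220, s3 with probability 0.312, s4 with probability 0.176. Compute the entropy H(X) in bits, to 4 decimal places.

1.9646 bits

H = −Σ pᵢ log₂ pᵢ.
−0.292·log₂(0.292) = 0.5186
−0.220·log₂(0.220) = 0.4806
−0.312·log₂(0.312) = 0.5243
−0.176·log₂(0.176) = 0.4411
Sum ≈ 1.9646 → 1.9646 bits.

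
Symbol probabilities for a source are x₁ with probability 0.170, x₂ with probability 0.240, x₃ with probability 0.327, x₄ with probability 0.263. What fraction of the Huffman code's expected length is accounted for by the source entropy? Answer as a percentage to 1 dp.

Entropy H = −Σ p log₂ p ≈ 1.9628 bits.
Huffman merges: 17/100+6/25→41/100; 263/1000+327/1000→59/100; 41/100+59/100→1. L = 2 ≈ 2.0000.
Efficiency = H/L = 1.9628/2.0000 = 98.1%.

98.1%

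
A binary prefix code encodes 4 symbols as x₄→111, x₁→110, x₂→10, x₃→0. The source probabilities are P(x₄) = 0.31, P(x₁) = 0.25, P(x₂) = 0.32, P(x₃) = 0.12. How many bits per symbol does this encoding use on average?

L̄ = Σ pᵢ·ℓᵢ = 0.31·3 + 0.25·3 + 0.32·2 + 0.12·1 = 2.44 bits/symbol.

2.44 bits/symbol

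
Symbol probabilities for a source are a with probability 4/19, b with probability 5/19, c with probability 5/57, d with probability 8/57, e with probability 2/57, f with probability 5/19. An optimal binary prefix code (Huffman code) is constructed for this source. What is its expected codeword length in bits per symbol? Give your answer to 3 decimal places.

2.386 bits/symbol

Repeatedly combine the two least-probable nodes; the expected code length is the sum of the merged weights.
merge 2/57 + 5/57 → 7/57
merge 7/57 + 8/57 → 5/19
merge 4/19 + 5/19 → 9/19
merge 5/19 + 5/19 → 10/19
merge 9/19 + 10/19 → 1
L = 7/57 + 5/19 + 9/19 + 10/19 + 1 = 136/57 ≈ 2.386 bits/symbol.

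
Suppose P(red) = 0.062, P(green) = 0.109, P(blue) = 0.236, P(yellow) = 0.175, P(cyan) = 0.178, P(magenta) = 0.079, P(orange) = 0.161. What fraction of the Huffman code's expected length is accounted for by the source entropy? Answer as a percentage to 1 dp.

98.5%

Entropy H = −Σ p log₂ p ≈ 2.6857 bits.
Huffman merges: 31/500+79/1000→141/1000; 109/1000+141/1000→1/4; 161/1000+7/40→42/125; 89/500+59/250→207/500; 1/4+42/125→293/500; 207/500+293/500→1. L = 2727/1000 ≈ 2.7270.
Efficiency = H/L = 2.6857/2.7270 = 98.5%.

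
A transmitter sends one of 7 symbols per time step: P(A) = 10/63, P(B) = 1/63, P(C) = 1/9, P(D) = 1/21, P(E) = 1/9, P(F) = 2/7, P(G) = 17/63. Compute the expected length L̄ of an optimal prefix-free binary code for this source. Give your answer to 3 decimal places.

2.508 bits/symbol

Repeatedly combine the two least-probable nodes; the expected code length is the sum of the merged weights.
merge 1/63 + 1/21 → 4/63
merge 4/63 + 1/9 → 11/63
merge 1/9 + 10/63 → 17/63
merge 11/63 + 17/63 → 4/9
merge 17/63 + 2/7 → 5/9
merge 4/9 + 5/9 → 1
L = 4/63 + 11/63 + 17/63 + 4/9 + 5/9 + 1 = 158/63 ≈ 2.508 bits/symbol.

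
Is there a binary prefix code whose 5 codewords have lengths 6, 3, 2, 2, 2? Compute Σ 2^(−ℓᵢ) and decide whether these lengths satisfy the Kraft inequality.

With common denominator 2^6 = 64: Σ 2^(−ℓᵢ) = 1/64 + 8/64 + 16/64 + 16/64 + 16/64 = 57/64 = 0.890625.
Kraft's inequality requires Σ ≤ 1; here Σ = 0.890625 ≤ 1, so such a prefix code exists.

0.890625; yes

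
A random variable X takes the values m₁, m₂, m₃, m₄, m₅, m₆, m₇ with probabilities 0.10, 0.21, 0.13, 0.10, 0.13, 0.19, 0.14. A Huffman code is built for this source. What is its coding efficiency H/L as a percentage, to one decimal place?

98.7%

Entropy H = −Σ p log₂ p ≈ 2.7548 bits.
Huffman merges: 1/10+1/10→1/5; 13/100+13/100→13/50; 7/50+19/100→33/100; 1/5+21/100→41/100; 13/50+33/100→59/100; 41/100+59/100→1. L = 279/100 ≈ 2.7900.
Efficiency = H/L = 2.7548/2.7900 = 98.7%.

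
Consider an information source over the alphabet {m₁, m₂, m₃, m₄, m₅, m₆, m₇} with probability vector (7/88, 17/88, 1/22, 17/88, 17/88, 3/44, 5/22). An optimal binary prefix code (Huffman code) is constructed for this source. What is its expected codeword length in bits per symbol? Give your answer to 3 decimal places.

2.693 bits/symbol

Repeatedly combine the two least-probable nodes; the expected code length is the sum of the merged weights.
merge 1/22 + 3/44 → 5/44
merge 7/88 + 5/44 → 17/88
merge 17/88 + 17/88 → 17/44
merge 17/88 + 17/88 → 17/44
merge 5/22 + 17/44 → 27/44
merge 17/44 + 27/44 → 1
L = 5/44 + 17/88 + 17/44 + 17/44 + 27/44 + 1 = 237/88 ≈ 2.693 bits/symbol.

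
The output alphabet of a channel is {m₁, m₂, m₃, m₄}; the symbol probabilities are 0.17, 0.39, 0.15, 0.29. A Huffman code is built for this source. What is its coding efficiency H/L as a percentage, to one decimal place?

98.1%

Entropy H = −Σ p log₂ p ≈ 1.8928 bits.
Huffman merges: 3/20+17/100→8/25; 29/100+8/25→61/100; 39/100+61/100→1. L = 193/100 ≈ 1.9300.
Efficiency = H/L = 1.8928/1.9300 = 98.1%.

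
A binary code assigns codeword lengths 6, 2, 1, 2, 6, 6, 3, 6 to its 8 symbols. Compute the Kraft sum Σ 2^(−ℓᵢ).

With common denominator 2^6 = 64: Σ 2^(−ℓᵢ) = 1/64 + 16/64 + 32/64 + 16/64 + 1/64 + 1/64 + 8/64 + 1/64 = 76/64 = 1.1875.

1.1875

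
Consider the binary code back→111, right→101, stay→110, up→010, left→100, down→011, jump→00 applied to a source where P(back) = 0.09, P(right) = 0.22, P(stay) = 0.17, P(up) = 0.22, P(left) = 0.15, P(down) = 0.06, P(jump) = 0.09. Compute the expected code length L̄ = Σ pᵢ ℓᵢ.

2.91 bits/symbol

L̄ = Σ pᵢ·ℓᵢ = 0.09·3 + 0.22·3 + 0.17·3 + 0.22·3 + 0.15·3 + 0.06·3 + 0.09·2 = 2.91 bits/symbol.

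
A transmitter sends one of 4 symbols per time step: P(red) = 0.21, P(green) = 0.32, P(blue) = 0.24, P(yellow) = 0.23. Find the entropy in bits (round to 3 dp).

H = −Σ pᵢ log₂ pᵢ.
−0.21·log₂(0.21) = 0.4728
−0.32·log₂(0.32) = 0.5260
−0.24·log₂(0.24) = 0.4941
−0.23·log₂(0.23) = 0.4877
Sum ≈ 1.9807 → 1.981 bits.

1.981 bits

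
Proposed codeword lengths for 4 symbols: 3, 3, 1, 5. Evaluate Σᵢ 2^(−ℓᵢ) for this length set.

0.78125

With common denominator 2^5 = 32: Σ 2^(−ℓᵢ) = 4/32 + 4/32 + 16/32 + 1/32 = 25/32 = 0.78125.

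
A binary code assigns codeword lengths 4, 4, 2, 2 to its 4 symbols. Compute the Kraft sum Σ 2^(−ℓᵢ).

With common denominator 2^4 = 16: Σ 2^(−ℓᵢ) = 1/16 + 1/16 + 4/16 + 4/16 = 10/16 = 0.625.

0.625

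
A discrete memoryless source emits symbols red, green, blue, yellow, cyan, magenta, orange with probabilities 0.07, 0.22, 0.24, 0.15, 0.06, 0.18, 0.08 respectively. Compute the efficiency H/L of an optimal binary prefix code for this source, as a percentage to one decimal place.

Entropy H = −Σ p log₂ p ≈ 2.6342 bits.
Huffman merges: 3/50+7/100→13/100; 2/25+13/100→21/100; 3/20+9/50→33/100; 21/100+11/50→43/100; 6/25+33/100→57/100; 43/100+57/100→1. L = 267/100 ≈ 2.6700.
Efficiency = H/L = 2.6342/2.6700 = 98.7%.

98.7%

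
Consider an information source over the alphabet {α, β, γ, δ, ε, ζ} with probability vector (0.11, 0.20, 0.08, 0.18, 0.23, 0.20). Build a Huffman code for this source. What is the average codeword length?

2.56 bits/symbol

Repeatedly combine the two least-probable nodes; the expected code length is the sum of the merged weights.
merge 2/25 + 11/100 → 19/100
merge 9/50 + 19/100 → 37/100
merge 1/5 + 1/5 → 2/5
merge 23/100 + 37/100 → 3/5
merge 2/5 + 3/5 → 1
L = 19/100 + 37/100 + 2/5 + 3/5 + 1 = 64/25 = 2.56 bits/symbol.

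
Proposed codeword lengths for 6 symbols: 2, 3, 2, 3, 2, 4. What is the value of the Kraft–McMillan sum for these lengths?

1.0625

With common denominator 2^4 = 16: Σ 2^(−ℓᵢ) = 4/16 + 2/16 + 4/16 + 2/16 + 4/16 + 1/16 = 17/16 = 1.0625.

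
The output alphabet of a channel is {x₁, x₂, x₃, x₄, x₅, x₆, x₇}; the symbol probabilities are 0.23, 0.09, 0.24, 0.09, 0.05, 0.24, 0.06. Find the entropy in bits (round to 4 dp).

2.5609 bits

H = −Σ pᵢ log₂ pᵢ.
−0.23·log₂(0.23) = 0.4877
−0.09·log₂(0.09) = 0.3127
−0.24·log₂(0.24) = 0.4941
−0.09·log₂(0.09) = 0.3127
−0.05·log₂(0.05) = 0.2161
−0.24·log₂(0.24) = 0.4941
−0.06·log₂(0.06) = 0.2435
Sum ≈ 2.5609 → 2.5609 bits.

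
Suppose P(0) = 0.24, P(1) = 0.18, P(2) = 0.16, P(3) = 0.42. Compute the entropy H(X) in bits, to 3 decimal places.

1.888 bits

H = −Σ pᵢ log₂ pᵢ.
−0.24·log₂(0.24) = 0.4941
−0.18·log₂(0.18) = 0.4453
−0.16·log₂(0.16) = 0.4230
−0.42·log₂(0.42) = 0.5256
Sum ≈ 1.8881 → 1.888 bits.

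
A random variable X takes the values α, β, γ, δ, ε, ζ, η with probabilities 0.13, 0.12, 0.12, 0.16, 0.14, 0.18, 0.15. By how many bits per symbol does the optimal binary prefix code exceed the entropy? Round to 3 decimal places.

0.027 bits

Entropy H = −Σ p log₂ p ≈ 2.7928 bits.
Huffman merges: 3/25+3/25→6/25; 13/100+7/50→27/100; 3/20+4/25→31/100; 9/50+6/25→21/50; 27/100+31/100→29/50; 21/50+29/50→1. L = 141/50 ≈ 2.8200.
L − H = 2.8200 − 2.7928 = 0.027 bits.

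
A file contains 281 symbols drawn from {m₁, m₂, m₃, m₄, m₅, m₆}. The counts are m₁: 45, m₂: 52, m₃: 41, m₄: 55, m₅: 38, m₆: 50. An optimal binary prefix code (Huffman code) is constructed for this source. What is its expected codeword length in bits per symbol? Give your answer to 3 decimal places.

Probabilities are the counts divided by 281.
Repeatedly combine the two least-probable nodes; the expected code length is the sum of the merged weights.
merge 38/281 + 41/281 → 79/281
merge 45/281 + 50/281 → 95/281
merge 52/281 + 55/281 → 107/281
merge 79/281 + 95/281 → 174/281
merge 107/281 + 174/281 → 1
L = 79/281 + 95/281 + 107/281 + 174/281 + 1 = 736/281 ≈ 2.619 bits/symbol.

2.619 bits/symbol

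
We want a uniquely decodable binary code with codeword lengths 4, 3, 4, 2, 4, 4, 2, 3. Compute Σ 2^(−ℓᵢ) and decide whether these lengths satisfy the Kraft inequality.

1; yes

With common denominator 2^4 = 16: Σ 2^(−ℓᵢ) = 1/16 + 2/16 + 1/16 + 4/16 + 1/16 + 1/16 + 4/16 + 2/16 = 16/16 = 1.
Kraft's inequality requires Σ ≤ 1; here Σ = 1 ≤ 1, so such a prefix code exists.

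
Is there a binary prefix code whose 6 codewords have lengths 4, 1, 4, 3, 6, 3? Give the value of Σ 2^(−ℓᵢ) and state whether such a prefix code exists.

With common denominator 2^6 = 64: Σ 2^(−ℓᵢ) = 4/64 + 32/64 + 4/64 + 8/64 + 1/64 + 8/64 = 57/64 = 0.890625.
Kraft's inequality requires Σ ≤ 1; here Σ = 0.890625 ≤ 1, so such a prefix code exists.

0.890625; yes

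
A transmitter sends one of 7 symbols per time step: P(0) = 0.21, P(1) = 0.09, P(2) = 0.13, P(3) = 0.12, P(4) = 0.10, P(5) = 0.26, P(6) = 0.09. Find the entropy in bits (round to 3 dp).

2.685 bits

H = −Σ pᵢ log₂ pᵢ.
−0.21·log₂(0.21) = 0.4728
−0.09·log₂(0.09) = 0.3127
−0.13·log₂(0.13) = 0.3826
−0.12·log₂(0.12) = 0.3671
−0.10·log₂(0.10) = 0.3322
−0.26·log₂(0.26) = 0.5053
−0.09·log₂(0.09) = 0.3127
Sum ≈ 2.6853 → 2.685 bits.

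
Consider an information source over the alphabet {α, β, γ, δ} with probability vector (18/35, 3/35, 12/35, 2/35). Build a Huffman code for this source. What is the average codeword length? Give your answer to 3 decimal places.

1.629 bits/symbol

Repeatedly combine the two least-probable nodes; the expected code length is the sum of the merged weights.
merge 2/35 + 3/35 → 1/7
merge 1/7 + 12/35 → 17/35
merge 17/35 + 18/35 → 1
L = 1/7 + 17/35 + 1 = 57/35 ≈ 1.629 bits/symbol.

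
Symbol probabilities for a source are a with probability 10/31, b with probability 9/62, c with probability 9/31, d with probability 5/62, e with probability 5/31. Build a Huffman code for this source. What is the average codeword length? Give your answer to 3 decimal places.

2.226 bits/symbol

Repeatedly combine the two least-probable nodes; the expected code length is the sum of the merged weights.
merge 5/62 + 9/62 → 7/31
merge 5/31 + 7/31 → 12/31
merge 9/31 + 10/31 → 19/31
merge 12/31 + 19/31 → 1
L = 7/31 + 12/31 + 19/31 + 1 = 69/31 ≈ 2.226 bits/symbol.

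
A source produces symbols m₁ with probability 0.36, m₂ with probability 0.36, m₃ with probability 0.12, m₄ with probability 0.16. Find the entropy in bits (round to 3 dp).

1.851 bits

H = −Σ pᵢ log₂ pᵢ.
−0.36·log₂(0.36) = 0.5306
−0.36·log₂(0.36) = 0.5306
−0.12·log₂(0.12) = 0.3671
−0.16·log₂(0.16) = 0.4230
Sum ≈ 1.8513 → 1.851 bits.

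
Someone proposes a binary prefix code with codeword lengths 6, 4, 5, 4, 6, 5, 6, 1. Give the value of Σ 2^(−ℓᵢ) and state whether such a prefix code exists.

With common denominator 2^6 = 64: Σ 2^(−ℓᵢ) = 1/64 + 4/64 + 2/64 + 4/64 + 1/64 + 2/64 + 1/64 + 32/64 = 47/64 = 0.734375.
Kraft's inequality requires Σ ≤ 1; here Σ = 0.734375 ≤ 1, so such a prefix code exists.

0.734375; yes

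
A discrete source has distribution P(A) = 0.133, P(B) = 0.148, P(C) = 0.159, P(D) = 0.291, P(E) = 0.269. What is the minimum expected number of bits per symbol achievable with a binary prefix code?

Repeatedly combine the two least-probable nodes; the expected code length is the sum of the merged weights.
merge 133/1000 + 37/250 → 281/1000
merge 159/1000 + 269/1000 → 107/250
merge 281/1000 + 291/1000 → 143/250
merge 107/250 + 143/250 → 1
L = 281/1000 + 107/250 + 143/250 + 1 = 2281/1000 = 2.281 bits/symbol.

2.281 bits/symbol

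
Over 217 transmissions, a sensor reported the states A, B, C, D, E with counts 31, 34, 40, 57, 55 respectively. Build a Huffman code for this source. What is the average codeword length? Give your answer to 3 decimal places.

Probabilities are the counts divided by 217.
Repeatedly combine the two least-probable nodes; the expected code length is the sum of the merged weights.
merge 1/7 + 34/217 → 65/217
merge 40/217 + 55/217 → 95/217
merge 57/217 + 65/217 → 122/217
merge 95/217 + 122/217 → 1
L = 65/217 + 95/217 + 122/217 + 1 = 499/217 ≈ 2.300 bits/symbol.

2.300 bits/symbol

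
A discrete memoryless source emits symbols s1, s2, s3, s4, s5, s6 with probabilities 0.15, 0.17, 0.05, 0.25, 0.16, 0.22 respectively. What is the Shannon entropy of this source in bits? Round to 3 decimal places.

2.465 bits

H = −Σ pᵢ log₂ pᵢ.
−0.15·log₂(0.15) = 0.4105
−0.17·log₂(0.17) = 0.4346
−0.05·log₂(0.05) = 0.2161
−0.25·log₂(0.25) = 0.5000
−0.16·log₂(0.16) = 0.4230
−0.22·log₂(0.22) = 0.4806
Sum ≈ 2.4648 → 2.465 bits.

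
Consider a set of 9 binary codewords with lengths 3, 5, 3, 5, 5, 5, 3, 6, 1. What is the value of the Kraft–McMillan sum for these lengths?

With common denominator 2^6 = 64: Σ 2^(−ℓᵢ) = 8/64 + 2/64 + 8/64 + 2/64 + 2/64 + 2/64 + 8/64 + 1/64 + 32/64 = 65/64 = 1.015625.

1.015625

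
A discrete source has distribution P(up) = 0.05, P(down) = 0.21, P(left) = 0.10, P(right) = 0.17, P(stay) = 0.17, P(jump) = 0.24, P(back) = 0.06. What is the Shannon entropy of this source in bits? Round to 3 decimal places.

2.628 bits

H = −Σ pᵢ log₂ pᵢ.
−0.05·log₂(0.05) = 0.2161
−0.21·log₂(0.21) = 0.4728
−0.10·log₂(0.10) = 0.3322
−0.17·log₂(0.17) = 0.4346
−0.17·log₂(0.17) = 0.4346
−0.24·log₂(0.24) = 0.4941
−0.06·log₂(0.06) = 0.2435
Sum ≈ 2.6280 → 2.628 bits.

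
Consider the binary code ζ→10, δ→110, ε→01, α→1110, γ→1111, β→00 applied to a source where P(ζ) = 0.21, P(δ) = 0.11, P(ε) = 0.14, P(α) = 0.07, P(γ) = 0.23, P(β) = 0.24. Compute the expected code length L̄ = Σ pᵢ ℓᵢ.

2.71 bits/symbol

L̄ = Σ pᵢ·ℓᵢ = 0.21·2 + 0.11·3 + 0.14·2 + 0.07·4 + 0.23·4 + 0.24·2 = 2.71 bits/symbol.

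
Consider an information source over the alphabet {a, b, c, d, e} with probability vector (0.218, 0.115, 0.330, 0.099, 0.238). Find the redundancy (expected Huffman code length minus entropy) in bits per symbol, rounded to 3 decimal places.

Entropy H = −Σ p log₂ p ≈ 2.1889 bits.
Huffman merges: 99/1000+23/200→107/500; 107/500+109/500→54/125; 119/500+33/100→71/125; 54/125+71/125→1. L = 1107/500 ≈ 2.2140.
L − H = 2.2140 − 2.1889 = 0.025 bits.

0.025 bits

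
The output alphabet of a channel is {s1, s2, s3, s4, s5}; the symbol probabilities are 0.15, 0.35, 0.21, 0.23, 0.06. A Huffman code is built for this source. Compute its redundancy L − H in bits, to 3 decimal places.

Entropy H = −Σ p log₂ p ≈ 2.1447 bits.
Huffman merges: 3/50+3/20→21/100; 21/100+21/100→21/50; 23/100+7/20→29/50; 21/50+29/50→1. L = 221/100 ≈ 2.2100.
L − H = 2.2100 − 2.1447 = 0.065 bits.

0.065 bits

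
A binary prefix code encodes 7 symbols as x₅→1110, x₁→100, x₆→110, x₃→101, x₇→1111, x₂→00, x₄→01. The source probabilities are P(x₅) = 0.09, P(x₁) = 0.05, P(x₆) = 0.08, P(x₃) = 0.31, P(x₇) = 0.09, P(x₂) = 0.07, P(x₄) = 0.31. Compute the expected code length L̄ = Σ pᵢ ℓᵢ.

2.8 bits/symbol

L̄ = Σ pᵢ·ℓᵢ = 0.09·4 + 0.05·3 + 0.08·3 + 0.31·3 + 0.09·4 + 0.07·2 + 0.31·2 = 2.8 bits/symbol.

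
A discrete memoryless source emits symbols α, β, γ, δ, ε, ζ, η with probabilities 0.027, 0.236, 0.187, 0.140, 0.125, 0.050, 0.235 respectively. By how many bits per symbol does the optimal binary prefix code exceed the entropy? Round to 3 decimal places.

Entropy H = −Σ p log₂ p ≈ 2.5638 bits.
Huffman merges: 27/1000+1/20→77/1000; 77/1000+1/8→101/500; 7/50+187/1000→327/1000; 101/500+47/200→437/1000; 59/250+327/1000→563/1000; 437/1000+563/1000→1. L = 1303/500 ≈ 2.6060.
L − H = 2.6060 − 2.5638 = 0.042 bits.

0.042 bits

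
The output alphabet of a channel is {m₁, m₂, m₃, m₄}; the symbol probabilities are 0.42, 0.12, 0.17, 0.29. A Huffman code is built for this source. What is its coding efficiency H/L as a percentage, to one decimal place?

Entropy H = −Σ p log₂ p ≈ 1.8452 bits.
Huffman merges: 3/25+17/100→29/100; 29/100+29/100→29/50; 21/50+29/50→1. L = 187/100 ≈ 1.8700.
Efficiency = H/L = 1.8452/1.8700 = 98.7%.

98.7%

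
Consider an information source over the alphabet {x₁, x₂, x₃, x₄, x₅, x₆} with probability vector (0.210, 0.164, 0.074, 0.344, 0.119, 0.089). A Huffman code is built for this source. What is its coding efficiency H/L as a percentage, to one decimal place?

97.5%

Entropy H = −Σ p log₂ p ≈ 2.3842 bits.
Huffman merges: 37/500+89/1000→163/1000; 119/1000+163/1000→141/500; 41/250+21/100→187/500; 141/500+43/125→313/500; 187/500+313/500→1. L = 489/200 ≈ 2.4450.
Efficiency = H/L = 2.3842/2.4450 = 97.5%.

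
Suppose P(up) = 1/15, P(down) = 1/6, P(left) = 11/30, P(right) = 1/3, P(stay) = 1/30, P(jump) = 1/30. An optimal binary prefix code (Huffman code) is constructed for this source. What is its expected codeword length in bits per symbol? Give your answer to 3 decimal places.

2.133 bits/symbol

Repeatedly combine the two least-probable nodes; the expected code length is the sum of the merged weights.
merge 1/30 + 1/30 → 1/15
merge 1/15 + 1/15 → 2/15
merge 2/15 + 1/6 → 3/10
merge 3/10 + 1/3 → 19/30
merge 11/30 + 19/30 → 1
L = 1/15 + 2/15 + 3/10 + 19/30 + 1 = 32/15 ≈ 2.133 bits/symbol.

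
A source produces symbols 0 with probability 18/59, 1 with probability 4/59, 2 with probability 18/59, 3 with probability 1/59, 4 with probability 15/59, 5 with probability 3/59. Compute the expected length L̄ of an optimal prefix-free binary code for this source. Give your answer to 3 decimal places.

Repeatedly combine the two least-probable nodes; the expected code length is the sum of the merged weights.
merge 1/59 + 3/59 → 4/59
merge 4/59 + 4/59 → 8/59
merge 8/59 + 15/59 → 23/59
merge 18/59 + 18/59 → 36/59
merge 23/59 + 36/59 → 1
L = 4/59 + 8/59 + 23/59 + 36/59 + 1 = 130/59 ≈ 2.203 bits/symbol.

2.203 bits/symbol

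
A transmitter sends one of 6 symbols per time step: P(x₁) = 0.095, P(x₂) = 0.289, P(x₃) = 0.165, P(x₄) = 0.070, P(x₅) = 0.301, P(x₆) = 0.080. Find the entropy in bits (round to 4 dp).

2.3505 bits

H = −Σ pᵢ log₂ pᵢ.
−0.095·log₂(0.095) = 0.3226
−0.289·log₂(0.289) = 0.5176
−0.165·log₂(0.165) = 0.4289
−0.070·log₂(0.070) = 0.2686
−0.301·log₂(0.301) = 0.5214
−0.080·log₂(0.080) = 0.2915
Sum ≈ 2.3505 → 2.3505 bits.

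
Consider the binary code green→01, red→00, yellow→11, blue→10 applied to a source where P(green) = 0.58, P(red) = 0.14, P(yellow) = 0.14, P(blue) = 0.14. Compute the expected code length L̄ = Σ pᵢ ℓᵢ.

L̄ = Σ pᵢ·ℓᵢ = 0.58·2 + 0.14·2 + 0.14·2 + 0.14·2 = 2 bits/symbol.

2 bits/symbol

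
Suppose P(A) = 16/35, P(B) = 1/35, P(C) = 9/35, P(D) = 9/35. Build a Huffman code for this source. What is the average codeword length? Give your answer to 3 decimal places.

Repeatedly combine the two least-probable nodes; the expected code length is the sum of the merged weights.
merge 1/35 + 9/35 → 2/7
merge 9/35 + 2/7 → 19/35
merge 16/35 + 19/35 → 1
L = 2/7 + 19/35 + 1 = 64/35 ≈ 1.829 bits/symbol.

1.829 bits/symbol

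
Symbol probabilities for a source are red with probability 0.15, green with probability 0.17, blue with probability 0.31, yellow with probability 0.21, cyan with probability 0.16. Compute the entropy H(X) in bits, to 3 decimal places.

H = −Σ pᵢ log₂ pᵢ.
−0.15·log₂(0.15) = 0.4105
−0.17·log₂(0.17) = 0.4346
−0.31·log₂(0.31) = 0.5238
−0.21·log₂(0.21) = 0.4728
−0.16·log₂(0.16) = 0.4230
Sum ≈ 2.2648 → 2.265 bits.

2.265 bits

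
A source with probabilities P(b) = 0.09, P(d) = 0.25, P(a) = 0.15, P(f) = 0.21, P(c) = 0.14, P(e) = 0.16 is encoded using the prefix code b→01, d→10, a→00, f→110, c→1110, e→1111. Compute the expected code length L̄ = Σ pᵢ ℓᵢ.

2.81 bits/symbol

L̄ = Σ pᵢ·ℓᵢ = 0.09·2 + 0.25·2 + 0.15·2 + 0.21·3 + 0.14·4 + 0.16·4 = 2.81 bits/symbol.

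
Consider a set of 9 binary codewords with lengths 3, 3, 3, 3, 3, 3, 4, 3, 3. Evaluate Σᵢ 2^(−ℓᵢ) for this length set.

1.0625

With common denominator 2^4 = 16: Σ 2^(−ℓᵢ) = 2/16 + 2/16 + 2/16 + 2/16 + 2/16 + 2/16 + 1/16 + 2/16 + 2/16 = 17/16 = 1.0625.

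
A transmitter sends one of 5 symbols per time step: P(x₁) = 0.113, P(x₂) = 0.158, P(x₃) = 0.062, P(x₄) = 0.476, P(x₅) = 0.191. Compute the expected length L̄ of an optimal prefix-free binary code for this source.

2.032 bits/symbol

Repeatedly combine the two least-probable nodes; the expected code length is the sum of the merged weights.
merge 31/500 + 113/1000 → 7/40
merge 79/500 + 7/40 → 333/1000
merge 191/1000 + 333/1000 → 131/250
merge 119/250 + 131/250 → 1
L = 7/40 + 333/1000 + 131/250 + 1 = 254/125 = 2.032 bits/symbol.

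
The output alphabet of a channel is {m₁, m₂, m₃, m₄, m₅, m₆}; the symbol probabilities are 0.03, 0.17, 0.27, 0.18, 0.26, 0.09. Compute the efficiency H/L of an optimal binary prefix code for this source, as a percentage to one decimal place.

97.9%

Entropy H = −Σ p log₂ p ≈ 2.3596 bits.
Huffman merges: 3/100+9/100→3/25; 3/25+17/100→29/100; 9/50+13/50→11/25; 27/100+29/100→14/25; 11/25+14/25→1. L = 241/100 ≈ 2.4100.
Efficiency = H/L = 2.3596/2.4100 = 97.9%.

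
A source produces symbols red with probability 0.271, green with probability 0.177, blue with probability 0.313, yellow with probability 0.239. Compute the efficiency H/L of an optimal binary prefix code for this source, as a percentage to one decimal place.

98.5%

Entropy H = −Σ p log₂ p ≈ 1.9707 bits.
Huffman merges: 177/1000+239/1000→52/125; 271/1000+313/1000→73/125; 52/125+73/125→1. L = 2 ≈ 2.0000.
Efficiency = H/L = 1.9707/2.0000 = 98.5%.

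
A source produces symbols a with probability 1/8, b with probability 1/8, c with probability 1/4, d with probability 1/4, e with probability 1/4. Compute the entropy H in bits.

2.25 bits

Each probability is a power of 1/2, so log₂(1/p) is an integer.
H = Σ p·log₂(1/p) = 1/8·3 + 1/8·3 + 1/4·2 + 1/4·2 + 1/4·2 = 2.25 bits.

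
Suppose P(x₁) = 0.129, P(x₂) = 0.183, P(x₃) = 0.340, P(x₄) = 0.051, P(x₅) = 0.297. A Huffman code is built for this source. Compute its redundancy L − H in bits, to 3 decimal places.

Entropy H = −Σ p log₂ p ≈ 2.0978 bits.
Huffman merges: 51/1000+129/1000→9/50; 9/50+183/1000→363/1000; 297/1000+17/50→637/1000; 363/1000+637/1000→1. L = 109/50 ≈ 2.1800.
L − H = 2.1800 − 2.0978 = 0.082 bits.

0.082 bits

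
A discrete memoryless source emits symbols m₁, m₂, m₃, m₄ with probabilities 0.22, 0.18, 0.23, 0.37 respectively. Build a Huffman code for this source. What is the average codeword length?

2 bits/symbol

Repeatedly combine the two least-probable nodes; the expected code length is the sum of the merged weights.
merge 9/50 + 11/50 → 2/5
merge 23/100 + 37/100 → 3/5
merge 2/5 + 3/5 → 1
L = 2/5 + 3/5 + 1 = 2 bits/symbol.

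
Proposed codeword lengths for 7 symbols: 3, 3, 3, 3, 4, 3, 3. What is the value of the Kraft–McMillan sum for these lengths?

0.8125

With common denominator 2^4 = 16: Σ 2^(−ℓᵢ) = 2/16 + 2/16 + 2/16 + 2/16 + 1/16 + 2/16 + 2/16 = 13/16 = 0.8125.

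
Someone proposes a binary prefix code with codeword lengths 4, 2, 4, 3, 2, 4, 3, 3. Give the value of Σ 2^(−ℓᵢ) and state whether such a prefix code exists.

1.0625; no

With common denominator 2^4 = 16: Σ 2^(−ℓᵢ) = 1/16 + 4/16 + 1/16 + 2/16 + 4/16 + 1/16 + 2/16 + 2/16 = 17/16 = 1.0625.
Kraft's inequality requires Σ ≤ 1; here Σ = 1.0625 > 1, so no such prefix code exists.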